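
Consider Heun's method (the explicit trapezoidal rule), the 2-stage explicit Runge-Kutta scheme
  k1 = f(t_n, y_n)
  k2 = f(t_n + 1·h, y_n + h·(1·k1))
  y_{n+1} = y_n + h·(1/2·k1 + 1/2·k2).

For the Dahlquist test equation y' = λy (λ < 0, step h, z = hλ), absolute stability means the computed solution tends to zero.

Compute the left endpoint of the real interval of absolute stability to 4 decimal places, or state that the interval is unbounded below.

left endpoint -2.0000.

Test eqn y'=λy, z=hλ:
  order 2, 2-stage ⇒ R(z)=1+z+z^2/2
  (e.g. R(-0.86)=0.50980, |R|=0.50980)

Boundary: |R(x)|=1, x<0.
x=-0.86: |R|=0.5098
|R(-2.24)|=1.2688 |R(-2.17)|=1.1845 |R(-0.5)|=0.6250
Bisect:
  x_lo=-2.5656 |R|=1.7255  x_hi=-0.2663 |R|=0.7691
  mid=-1.41596 |R|=0.58651 →hi
  mid=-1.99077 |R|=0.99081 →hi
  mid=-2.27817 |R|=1.31686 →lo
  mid=-2.13447 |R|=1.14351 →lo
  mid=-2.06262 |R|=1.06458 →lo
  mid=-2.02669 |R|=1.02705 →lo
  mid=-2.00873 |R|=1.00877 →lo
  ...
  [-2.00003,-1.99989] ⇒ x*=-2.0000
So |R|<1 on (-2.0000, 0).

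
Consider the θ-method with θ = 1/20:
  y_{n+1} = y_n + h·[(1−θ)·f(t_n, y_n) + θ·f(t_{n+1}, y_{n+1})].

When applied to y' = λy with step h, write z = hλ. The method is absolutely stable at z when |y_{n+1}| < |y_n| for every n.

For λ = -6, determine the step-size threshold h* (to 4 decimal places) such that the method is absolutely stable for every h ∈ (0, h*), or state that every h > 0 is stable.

On y'=λy, z=hλ:
  y_{n+1} = y_n + z·[19/20·y_n + 1/20·y_{n+1}] ⇒ (1 − 1/20z)y_{n+1} = (1 + 19/20z)y_n
  ⇒ R(z) = (1 + 19/20z)/(1 − 1/20z).

Need |R(x)|<1, x<0.
x=-0.6: |R|=0.4175
R=−1: 1+19/20x = −1+1/20x ⇒ -9/10x=2 ⇒ x=2/(-9/10)=-2.2222
Confirm numerically:
  x=-1.841: |R|=0.68582 <1
  x=-1.242: |R|=0.16938 <1
  x=-1.082: |R|=0.02647 <1
  x=-1.079: |R|=0.02377 <1
  x=-2.577: |R|=1.28285 >1
  x=-2.323: |R|=1.08126 >1
So |R|<1 on (-2.2222, 0).

(-2.2222,0); λ=-6 ⇒ h* = (20/9)/6 = 0.3704.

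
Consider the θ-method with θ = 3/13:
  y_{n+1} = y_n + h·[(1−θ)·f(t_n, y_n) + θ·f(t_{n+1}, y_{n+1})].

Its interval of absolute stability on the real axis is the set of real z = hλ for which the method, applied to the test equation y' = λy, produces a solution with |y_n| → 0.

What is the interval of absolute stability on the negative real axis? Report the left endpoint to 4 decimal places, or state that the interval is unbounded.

With y'=λy (z=hλ):
  y_{n+1} = y_n + z·[10/13·y_n + 3/13·y_{n+1}] ⇒ (1 − 3/13z)y_{n+1} = (1 + 10/13z)y_n
  R(z) = (1 + 10/13z)/(1 − 3/13z).

Boundary: |R(x)|=1, x<0.
x=-1.74: |R|=0.2415
R=−1: 1+10/13x = −1+3/13x ⇒ -7/13x=2 ⇒ x=2/(-7/13)=-3.7143
Confirm numerically:
  x=-2.576: |R|=0.61559 <1
  x=-2.112: |R|=0.41994 <1
  x=-2.036: |R|=0.38518 <1
  x=-4.237: |R|=1.14231 >1
  x=-4.193: |R|=1.13101 >1
  x=-3.944: |R|=1.06476 >1
Stable set (-3.7143, 0).

(-3.7143, 0).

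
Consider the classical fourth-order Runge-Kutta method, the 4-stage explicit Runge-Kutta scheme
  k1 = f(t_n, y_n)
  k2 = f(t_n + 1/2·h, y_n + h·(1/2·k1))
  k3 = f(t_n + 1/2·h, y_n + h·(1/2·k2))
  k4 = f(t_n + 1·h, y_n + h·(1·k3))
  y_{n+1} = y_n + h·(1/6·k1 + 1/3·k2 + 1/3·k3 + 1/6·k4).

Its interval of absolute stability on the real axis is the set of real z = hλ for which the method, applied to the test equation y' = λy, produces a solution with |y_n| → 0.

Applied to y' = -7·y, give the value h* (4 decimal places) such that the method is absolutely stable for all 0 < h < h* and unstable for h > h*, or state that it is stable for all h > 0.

Set f=λy, z=hλ:
  order 4, 4-stage ⇒ R(z)=1+z+z^2/2+z^3/6+z^4/24
  (e.g. R(-0.32)=0.72618, |R|=0.72618)

Need |R(x)|<1, x<0.
x=-0.32: |R|=0.7262
|R(-2.18)|=0.4105 |R(-1.32)|=0.2944 |R(-1.22)|=0.3139
Bisect:
  x_lo=-3.2776 |R|=2.0339  x_hi=-0.0835 |R|=0.9199
  mid=-1.68054 |R|=0.27287 →hi
  mid=-2.47907 |R|=0.62829 →hi
  mid=-2.87833 |R|=1.14957 →lo
  mid=-2.67870 |R|=0.85083 →hi
  mid=-2.77851 |R|=0.98983 →hi
  mid=-2.82842 |R|=1.06700 →lo
  mid=-2.80347 |R|=1.02775 →lo
  mid=-2.79099 |R|=1.00862 →lo
  mid=-2.78475 |R|=0.99919 →hi
  ...
  [-2.78534,-2.78514] ⇒ x*=-2.7853
Stable set (-2.7853, 0).

(-2.7853,0); λ=-7 ⇒ h* = 0.3979.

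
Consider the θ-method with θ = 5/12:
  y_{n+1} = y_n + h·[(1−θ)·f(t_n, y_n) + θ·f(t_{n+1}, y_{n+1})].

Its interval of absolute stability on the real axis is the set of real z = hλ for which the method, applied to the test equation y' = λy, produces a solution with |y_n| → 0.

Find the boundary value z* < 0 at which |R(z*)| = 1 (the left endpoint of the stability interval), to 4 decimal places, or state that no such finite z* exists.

z* = -12.0000.

With y'=λy (z=hλ):
  y_{n+1} = y_n + z·[7/12·y_n + 5/12·y_{n+1}] ⇒ (1 − 5/12z)y_{n+1} = (1 + 7/12z)y_n
  ⇒ R(z) = (1 + 7/12z)/(1 − 5/12z).

Boundary: |R(x)|=1, x<0.
x=-0.34: |R|=0.7022
R=−1: 1+7/12x = −1+5/12x ⇒ -1/6x=2 ⇒ x=2/(-1/6)=-12.0000
Confirm numerically:
  x=-11.746: |R|=0.99282 <1
  x=-7.274: |R|=0.80459 <1
  x=-5.598: |R|=0.67982 <1
  x=-12.241: |R|=1.00658 >1
  x=-12.229: |R|=1.00626 >1
  x=-12.194: |R|=1.00532 >1
So |R|<1 on (-12.0000, 0).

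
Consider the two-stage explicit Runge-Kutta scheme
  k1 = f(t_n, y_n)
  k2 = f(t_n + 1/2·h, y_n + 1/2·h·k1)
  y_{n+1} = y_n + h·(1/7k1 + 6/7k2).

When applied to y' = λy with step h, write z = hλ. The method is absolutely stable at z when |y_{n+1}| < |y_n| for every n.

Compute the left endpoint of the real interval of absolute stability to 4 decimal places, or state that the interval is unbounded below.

left endpoint -2.3333.

With y'=λy (z=hλ):
  k1=λy_n ⇒ h·k1=z·y_n;  k2=λ(1+1/2z)y_n ⇒ h·k2=z(1+1/2z)y_n
  y_{n+1}/y_n = 1 + 1/7z + 6/7z(1+1/2z) = 1 + z + 3/7z²
  Hence R(z) = 1 + z + 3/7z².

Need |R(x)|<1, x<0.
x=-0.37: |R|=0.6887
R=1: x+3/7x²=0 ⇒ x=−7/3=-2.3333; min R=1−1/(4·3/7)=0.4167>−1
Confirm numerically:
  x=-2.161: |R|=0.84039 <1
  x=-1.946: |R|=0.67696 <1
  x=-1.855: |R|=0.61972 <1
  x=-1.726: |R|=0.55075 <1
  x=-2.736: |R|=1.47216 >1
  x=-2.711: |R|=1.43879 >1
Interval (-2.3333, 0).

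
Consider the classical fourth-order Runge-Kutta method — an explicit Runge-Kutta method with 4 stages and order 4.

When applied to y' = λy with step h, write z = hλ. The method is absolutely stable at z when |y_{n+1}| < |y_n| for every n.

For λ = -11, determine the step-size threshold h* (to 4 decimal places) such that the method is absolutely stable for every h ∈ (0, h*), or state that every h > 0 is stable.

(-2.7853,0); λ=-11 ⇒ h* = 0.2532.

Set f=λy, z=hλ:
  order 4, 4-stage ⇒ R(z)=1+z+z^2/2+z^3/6+z^4/24
  (e.g. R(-1.73)=0.27672, |R|=0.27672)

Find x<0 with |R(x)|<1.
x=-1.73: |R|=0.2767
|R(-1.41)|=0.2815 |R(-1.29)|=0.2997 |R(-0.66)|=0.5178
Bisect:
  x_lo=-3.6279 |R|=3.2126  x_hi=-0.3758 |R|=0.6868
  mid=-2.00186 |R|=0.33395 →hi
  mid=-2.81488 |R|=1.04553 →lo
  mid=-2.40837 |R|=0.56535 →hi
  mid=-2.61162 |R|=0.76821 →hi
  mid=-2.71325 |R|=0.89671 →hi
  mid=-2.76407 |R|=0.96846 →hi
  mid=-2.78947 |R|=1.00632 →lo
  ...
  [-2.78530,-2.78511] ⇒ x*=-2.7853
So |R|<1 on (-2.7853, 0).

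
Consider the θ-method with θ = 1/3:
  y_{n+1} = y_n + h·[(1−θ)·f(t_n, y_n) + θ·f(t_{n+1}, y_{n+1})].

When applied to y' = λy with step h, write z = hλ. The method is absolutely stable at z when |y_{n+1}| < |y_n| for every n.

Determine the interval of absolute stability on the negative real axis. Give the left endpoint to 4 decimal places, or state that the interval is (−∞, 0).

On y'=λy, z=hλ:
  y_{n+1} = y_n + z·[2/3·y_n + 1/3·y_{n+1}] ⇒ (1 − 1/3z)y_{n+1} = (1 + 2/3z)y_n
  ⇒ R(z) = (1 + 2/3z)/(1 − 1/3z).

Find x<0 with |R(x)|<1.
x=-1.21: |R|=0.1378
R=−1: 1+2/3x = −1+1/3x ⇒ -1/3x=2 ⇒ x=2/(-1/3)=-6.0000
Confirm numerically:
  x=-5.856: |R|=0.98374 <1
  x=-5.763: |R|=0.97295 <1
  x=-5.364: |R|=0.92396 <1
  x=-4.313: |R|=0.76931 <1
  x=-6.535: |R|=1.05611 >1
  x=-6.247: |R|=1.02671 >1
  x=-6.042: |R|=1.00464 >1
So |R|<1 on (-6.0000, 0).

(-6.0000, 0).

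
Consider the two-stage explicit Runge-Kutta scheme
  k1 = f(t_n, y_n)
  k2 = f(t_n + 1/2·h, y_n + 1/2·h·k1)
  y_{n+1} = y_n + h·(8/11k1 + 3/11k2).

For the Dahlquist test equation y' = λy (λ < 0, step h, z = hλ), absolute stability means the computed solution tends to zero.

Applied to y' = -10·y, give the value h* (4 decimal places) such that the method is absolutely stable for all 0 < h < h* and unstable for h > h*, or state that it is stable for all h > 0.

(-7.3333,0); λ=-10 ⇒ h* = (22/3)/10 = 0.7333.

Test eqn y'=λy, z=hλ:
  k1=λy_n ⇒ h·k1=z·y_n;  k2=λ(1+1/2z)y_n ⇒ h·k2=z(1+1/2z)y_n
  y_{n+1}/y_n = 1 + 8/11z + 3/11z(1+1/2z) = 1 + z + 3/22z²
  ⇒ R(z) = 1 + z + 3/22z².

Boundary: |R(x)|=1, x<0.
x=-1.42: |R|=0.1450
R=1: x+3/22x²=0 ⇒ x=−22/3=-7.3333; min R=1−1/(4·3/22)=-0.8333>−1
Confirm numerically:
  x=-6.355: |R|=0.15219 <1
  x=-6.123: |R|=0.01057 <1
  x=-5.989: |R|=0.09789 <1
  x=-3.648: |R|=0.83329 <1
  x=-7.779: |R|=1.47275 >1
  x=-7.357: |R|=1.02374 >1
Interval (-7.3333, 0).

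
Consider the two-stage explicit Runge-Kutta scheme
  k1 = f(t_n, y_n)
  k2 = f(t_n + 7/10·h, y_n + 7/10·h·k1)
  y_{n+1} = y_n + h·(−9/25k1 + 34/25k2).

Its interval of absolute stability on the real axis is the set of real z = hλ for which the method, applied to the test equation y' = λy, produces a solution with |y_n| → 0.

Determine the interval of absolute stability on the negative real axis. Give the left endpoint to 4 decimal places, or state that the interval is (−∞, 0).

z∈(-1.0504,0).

On y'=λy, z=hλ:
  k1=λy_n ⇒ h·k1=z·y_n;  k2=λ(1+7/10z)y_n ⇒ h·k2=z(1+7/10z)y_n
  y_{n+1}/y_n = 1 − 9/25z + 34/25z(1+7/10z) = 1 + z + 119/125z²
  Hence R(z) = 1 + z + 119/125z².

Find x<0 with |R(x)|<1.
x=-1.55: |R|=1.7372
R=1: x+119/125x²=0 ⇒ x=−125/119=-1.0504; min R=1−1/(4·119/125)=0.7374>−1
Confirm numerically:
  x=-0.616: |R|=0.74524 <1
  x=-0.584: |R|=0.74069 <1
  x=-0.544: |R|=0.73773 <1
  x=-0.526: |R|=0.73740 <1
  x=-1.153: |R|=1.11260 >1
  x=-1.083: |R|=1.03359 >1
So |R|<1 on (-1.0504, 0).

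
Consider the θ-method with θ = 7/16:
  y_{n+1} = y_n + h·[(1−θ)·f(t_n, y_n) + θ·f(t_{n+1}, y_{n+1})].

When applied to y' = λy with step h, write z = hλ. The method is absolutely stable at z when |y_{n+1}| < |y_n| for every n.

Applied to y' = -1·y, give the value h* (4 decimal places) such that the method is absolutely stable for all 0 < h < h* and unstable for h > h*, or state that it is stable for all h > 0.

(-16.0000,0); λ=-1 ⇒ h* = (16)/1 = 16.0000.

Set f=λy, z=hλ:
  y_{n+1} = y_n + z·[9/16·y_n + 7/16·y_{n+1}] ⇒ (1 − 7/16z)y_{n+1} = (1 + 9/16z)y_n
  R(z) = (1 + 9/16z)/(1 − 7/16z).

Find x<0 with |R(x)|<1.
x=-1.21: |R|=0.2088
R=−1: 1+9/16x = −1+7/16x ⇒ -1/8x=2 ⇒ x=2/(-1/8)=-16.0000
Confirm numerically:
  x=-14.173: |R|=0.96828 <1
  x=-11.564: |R|=0.90849 <1
  x=-8.162: |R|=0.78565 <1
  x=-16.398: |R|=1.00609 >1
  x=-16.367: |R|=1.00562 >1
  x=-16.230: |R|=1.00355 >1
Stable set (-16.0000, 0).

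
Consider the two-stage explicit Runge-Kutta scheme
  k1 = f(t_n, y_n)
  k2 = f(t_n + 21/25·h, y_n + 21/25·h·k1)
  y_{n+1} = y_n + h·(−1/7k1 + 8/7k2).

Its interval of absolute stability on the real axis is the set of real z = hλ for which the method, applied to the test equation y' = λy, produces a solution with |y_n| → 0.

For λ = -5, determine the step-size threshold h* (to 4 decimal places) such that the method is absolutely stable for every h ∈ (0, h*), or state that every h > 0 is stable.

On y'=λy, z=hλ:
  k1=λy_n ⇒ h·k1=z·y_n;  k2=λ(1+21/25z)y_n ⇒ h·k2=z(1+21/25z)y_n
  y_{n+1}/y_n = 1 − 1/7z + 8/7z(1+21/25z) = 1 + z + 24/25z²
  Hence R(z) = 1 + z + 24/25z².

Find x<0 with |R(x)|<1.
x=-0.94: |R|=0.9083
R=1: x+24/25x²=0 ⇒ x=−25/24=-1.0417; min R=1−1/(4·24/25)=0.7396>−1
Confirm numerically:
  x=-0.922: |R|=0.89408 <1
  x=-0.884: |R|=0.86620 <1
  x=-0.852: |R|=0.84487 <1
  x=-0.623: |R|=0.74960 <1
  x=-1.211: |R|=1.19686 >1
  x=-1.170: |R|=1.14414 >1
  x=-1.136: |R|=1.10288 >1
So |R|<1 on (-1.0417, 0).

(-1.0417,0); λ=-5 ⇒ h* = (25/24)/5 = 0.2083.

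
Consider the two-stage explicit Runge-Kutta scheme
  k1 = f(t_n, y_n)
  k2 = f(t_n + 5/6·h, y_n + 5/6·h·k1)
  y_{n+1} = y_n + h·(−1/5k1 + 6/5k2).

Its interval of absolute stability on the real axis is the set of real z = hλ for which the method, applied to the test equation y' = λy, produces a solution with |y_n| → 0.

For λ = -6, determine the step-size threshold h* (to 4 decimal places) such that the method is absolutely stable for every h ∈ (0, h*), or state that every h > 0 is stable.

(-1.0000,0); λ=-6 ⇒ h* = (1)/6 = 0.1667.

Set f=λy, z=hλ:
  k1=λy_n ⇒ h·k1=z·y_n;  k2=λ(1+5/6z)y_n ⇒ h·k2=z(1+5/6z)y_n
  y_{n+1}/y_n = 1 − 1/5z + 6/5z(1+5/6z) = 1 + z + z²
  R(z) = 1 + z + z².

Find x<0 with |R(x)|<1.
x=-0.32: |R|=0.7824
R=1: x+1x²=0 ⇒ x=−1=-1.0000; min R=1−1/(4·1)=0.7500>−1
Confirm numerically:
  x=-0.857: |R|=0.87745 <1
  x=-0.739: |R|=0.80712 <1
  x=-0.577: |R|=0.75593 <1
  x=-0.414: |R|=0.75740 <1
  x=-1.545: |R|=1.84202 >1
  x=-1.440: |R|=1.63360 >1
Interval (-1.0000, 0).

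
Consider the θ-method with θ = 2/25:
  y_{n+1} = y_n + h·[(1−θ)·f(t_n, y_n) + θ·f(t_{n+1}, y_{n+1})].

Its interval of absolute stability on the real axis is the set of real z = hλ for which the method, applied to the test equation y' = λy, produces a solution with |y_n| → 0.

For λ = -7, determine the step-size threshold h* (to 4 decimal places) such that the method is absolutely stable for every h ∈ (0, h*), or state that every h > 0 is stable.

Set f=λy, z=hλ:
  y_{n+1} = y_n + z·[23/25·y_n + 2/25·y_{n+1}] ⇒ (1 − 2/25z)y_{n+1} = (1 + 23/25z)y_n
  so R(z) = (1 + 23/25z)/(1 − 2/25z).

Need |R(x)|<1, x<0.
x=-1.4: |R|=0.2590
R=−1: 1+23/25x = −1+2/25x ⇒ -21/25x=2 ⇒ x=2/(-21/25)=-2.3810
Confirm numerically:
  x=-1.157: |R|=0.05898 <1
  x=-1.040: |R|=0.03988 <1
  x=-0.962: |R|=0.10674 <1
  x=-2.634: |R|=1.17556 >1
  x=-2.458: |R|=1.05408 >1
So |R|<1 on (-2.3810, 0).

(-2.3810,0); λ=-7 ⇒ h* = (50/21)/7 = 0.3401.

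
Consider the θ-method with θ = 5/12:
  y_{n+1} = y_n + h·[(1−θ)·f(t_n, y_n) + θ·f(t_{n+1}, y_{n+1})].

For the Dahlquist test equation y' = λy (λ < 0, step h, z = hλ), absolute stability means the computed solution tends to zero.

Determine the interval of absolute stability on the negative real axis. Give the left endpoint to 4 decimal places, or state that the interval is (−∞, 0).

z∈(-12.0000,0).

Set f=λy, z=hλ:
  y_{n+1} = y_n + z·[7/12·y_n + 5/12·y_{n+1}] ⇒ (1 − 5/12z)y_{n+1} = (1 + 7/12z)y_n
  ⇒ R(z) = (1 + 7/12z)/(1 − 5/12z).

Boundary: |R(x)|=1, x<0.
x=-1.04: |R|=0.2744
R=−1: 1+7/12x = −1+5/12x ⇒ -1/6x=2 ⇒ x=2/(-1/6)=-12.0000
Confirm numerically:
  x=-9.628: |R|=0.92112 <1
  x=-8.136: |R|=0.85330 <1
  x=-5.573: |R|=0.67756 <1
  x=-5.013: |R|=0.62299 <1
  x=-12.420: |R|=1.01134 >1
  x=-12.120: |R|=1.00331 >1
  x=-12.117: |R|=1.00322 >1
Interval (-12.0000, 0).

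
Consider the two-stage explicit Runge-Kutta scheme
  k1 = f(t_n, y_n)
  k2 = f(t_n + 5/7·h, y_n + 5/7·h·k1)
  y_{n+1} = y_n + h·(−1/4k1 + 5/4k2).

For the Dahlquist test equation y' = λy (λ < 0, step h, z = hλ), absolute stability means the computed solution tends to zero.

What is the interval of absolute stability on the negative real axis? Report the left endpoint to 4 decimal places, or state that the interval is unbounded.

Test eqn y'=λy, z=hλ:
  k1=λy_n ⇒ h·k1=z·y_n;  k2=λ(1+5/7z)y_n ⇒ h·k2=z(1+5/7z)y_n
  y_{n+1}/y_n = 1 − 1/4z + 5/4z(1+5/7z) = 1 + z + 25/28z²
  ⇒ R(z) = 1 + z + 25/28z².

Solve |R(x)|<1 on ℝ⁻.
x=-0.69: |R|=0.7351
R=1: x+25/28x²=0 ⇒ x=−28/25=-1.1200; min R=1−1/(4·25/28)=0.7200>−1
Confirm numerically:
  x=-0.949: |R|=0.85511 <1
  x=-0.751: |R|=0.75257 <1
  x=-0.702: |R|=0.73800 <1
  x=-0.657: |R|=0.72840 <1
  x=-1.643: |R|=1.76722 >1
  x=-1.210: |R|=1.09723 >1
So |R|<1 on (-1.1200, 0).

(-1.1200, 0).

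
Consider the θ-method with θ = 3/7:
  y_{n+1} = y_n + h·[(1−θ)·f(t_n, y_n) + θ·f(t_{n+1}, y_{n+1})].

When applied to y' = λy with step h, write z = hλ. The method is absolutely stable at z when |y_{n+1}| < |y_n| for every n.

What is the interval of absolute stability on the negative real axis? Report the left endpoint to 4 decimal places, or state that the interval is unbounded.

z∈(-14.0000,0).

Test eqn y'=λy, z=hλ:
  y_{n+1} = y_n + z·[4/7·y_n + 3/7·y_{n+1}] ⇒ (1 − 3/7z)y_{n+1} = (1 + 4/7z)y_n
  R(z) = (1 + 4/7z)/(1 − 3/7z).

Solve |R(x)|<1 on ℝ⁻.
x=-0.31: |R|=0.7264
R=−1: 1+4/7x = −1+3/7x ⇒ -1/7x=2 ⇒ x=2/(-1/7)=-14.0000
Confirm numerically:
  x=-13.225: |R|=0.98340 <1
  x=-11.958: |R|=0.95237 <1
  x=-8.650: |R|=0.83763 <1
  x=-7.349: |R|=0.77103 <1
  x=-14.460: |R|=1.00913 >1
  x=-14.323: |R|=1.00646 >1
  x=-14.300: |R|=1.00601 >1
Interval (-14.0000, 0).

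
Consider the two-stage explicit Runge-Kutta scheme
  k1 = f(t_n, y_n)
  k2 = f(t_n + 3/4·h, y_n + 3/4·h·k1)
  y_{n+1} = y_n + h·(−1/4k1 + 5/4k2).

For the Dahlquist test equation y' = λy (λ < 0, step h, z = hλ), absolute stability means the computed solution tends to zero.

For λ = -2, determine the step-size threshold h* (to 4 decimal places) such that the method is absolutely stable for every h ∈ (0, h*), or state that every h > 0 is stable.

(-1.0667,0); λ=-2 ⇒ h* = (16/15)/2 = 0.5333.

Test eqn y'=λy, z=hλ:
  k1=λy_n ⇒ h·k1=z·y_n;  k2=λ(1+3/4z)y_n ⇒ h·k2=z(1+3/4z)y_n
  y_{n+1}/y_n = 1 − 1/4z + 5/4z(1+3/4z) = 1 + z + 15/16z²
  R(z) = 1 + z + 15/16z².

Find x<0 with |R(x)|<1.
x=-1.02: |R|=0.9554
R=1: x+15/16x²=0 ⇒ x=−16/15=-1.0667; min R=1−1/(4·15/16)=0.7333>−1
Confirm numerically:
  x=-1.003: |R|=0.94013 <1
  x=-0.955: |R|=0.90002 <1
  x=-0.662: |R|=0.74885 <1
  x=-0.613: |R|=0.73928 <1
  x=-1.618: |R|=1.83630 >1
  x=-1.495: |R|=1.60034 >1
  x=-1.320: |R|=1.31350 >1
So |R|<1 on (-1.0667, 0).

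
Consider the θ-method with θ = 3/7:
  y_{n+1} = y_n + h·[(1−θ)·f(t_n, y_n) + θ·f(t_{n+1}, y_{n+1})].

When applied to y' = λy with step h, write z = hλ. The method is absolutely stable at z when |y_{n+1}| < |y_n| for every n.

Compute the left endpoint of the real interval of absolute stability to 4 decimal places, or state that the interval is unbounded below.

Set f=λy, z=hλ:
  y_{n+1} = y_n + z·[4/7·y_n + 3/7·y_{n+1}] ⇒ (1 − 3/7z)y_{n+1} = (1 + 4/7z)y_n
  so R(z) = (1 + 4/7z)/(1 − 3/7z).

Need |R(x)|<1, x<0.
x=-0.42: |R|=0.6441
R=−1: 1+4/7x = −1+3/7x ⇒ -1/7x=2 ⇒ x=2/(-1/7)=-14.0000
Confirm numerically:
  x=-12.564: |R|=0.96787 <1
  x=-10.130: |R|=0.89650 <1
  x=-8.924: |R|=0.84970 <1
  x=-14.414: |R|=1.00824 >1
  x=-14.397: |R|=1.00791 >1
  x=-14.027: |R|=1.00055 >1
So |R|<1 on (-14.0000, 0).

left endpoint -14.0000.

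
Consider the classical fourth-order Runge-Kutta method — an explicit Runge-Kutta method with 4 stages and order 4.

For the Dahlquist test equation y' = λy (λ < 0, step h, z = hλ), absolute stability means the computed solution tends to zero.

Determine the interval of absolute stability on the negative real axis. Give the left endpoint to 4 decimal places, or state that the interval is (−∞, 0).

On y'=λy, z=hλ:
  order 4, 4-stage ⇒ R(z)=1+z+z^2/2+z^3/6+z^4/24
  (e.g. R(-1.56)=0.27083, |R|=0.27083)

Need |R(x)|<1, x<0.
x=-1.56: |R|=0.2708
|R(-2.91)|=1.2049 |R(-1.66)|=0.2718 |R(-1.59)|=0.2704
Bisect:
  x_lo=-3.1307 |R|=1.6584  x_hi=-0.1940 |R|=0.8237
  mid=-1.66231 |R|=0.27191 →hi
  mid=-2.39649 |R|=0.55552 →hi
  mid=-2.76358 |R|=0.96776 →hi
  mid=-2.94713 |R|=1.27270 →lo
  mid=-2.85535 |R|=1.11087 →lo
  mid=-2.80947 |R|=1.03706 →lo
  mid=-2.78653 |R|=1.00186 →lo
  ...
  [-2.78545,-2.78527] ⇒ x*=-2.7853
Interval (-2.7853, 0).

(-2.7853, 0).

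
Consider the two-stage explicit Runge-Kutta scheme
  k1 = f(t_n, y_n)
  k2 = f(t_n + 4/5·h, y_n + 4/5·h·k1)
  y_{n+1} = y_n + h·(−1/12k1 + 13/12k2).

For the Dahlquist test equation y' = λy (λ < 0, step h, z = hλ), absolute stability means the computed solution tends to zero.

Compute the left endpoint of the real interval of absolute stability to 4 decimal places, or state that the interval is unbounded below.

left endpoint -1.1538.

On y'=λy, z=hλ:
  k1=λy_n ⇒ h·k1=z·y_n;  k2=λ(1+4/5z)y_n ⇒ h·k2=z(1+4/5z)y_n
  y_{n+1}/y_n = 1 − 1/12z + 13/12z(1+4/5z) = 1 + z + 13/15z²
  so R(z) = 1 + z + 13/15z².

Boundary: |R(x)|=1, x<0.
x=-0.52: |R|=0.7143
R=1: x+13/15x²=0 ⇒ x=−15/13=-1.1538; min R=1−1/(4·13/15)=0.7115>−1
Confirm numerically:
  x=-1.078: |R|=0.92914 <1
  x=-0.632: |R|=0.71417 <1
  x=-0.625: |R|=0.71354 <1
  x=-1.664: |R|=1.73571 >1
  x=-1.564: |R|=1.55595 >1
  x=-1.496: |R|=1.44361 >1
Interval (-1.1538, 0).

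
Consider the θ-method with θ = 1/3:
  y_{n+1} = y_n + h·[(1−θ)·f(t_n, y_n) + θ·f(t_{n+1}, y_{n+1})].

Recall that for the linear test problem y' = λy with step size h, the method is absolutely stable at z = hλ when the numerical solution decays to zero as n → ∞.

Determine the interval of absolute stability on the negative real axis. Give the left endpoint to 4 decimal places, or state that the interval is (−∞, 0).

Test eqn y'=λy, z=hλ:
  y_{n+1} = y_n + z·[2/3·y_n + 1/3·y_{n+1}] ⇒ (1 − 1/3z)y_{n+1} = (1 + 2/3z)y_n
  so R(z) = (1 + 2/3z)/(1 − 1/3z).

Solve |R(x)|<1 on ℝ⁻.
x=-0.57: |R|=0.5210
R=−1: 1+2/3x = −1+1/3x ⇒ -1/3x=2 ⇒ x=2/(-1/3)=-6.0000
Confirm numerically:
  x=-4.291: |R|=0.76560 <1
  x=-4.228: |R|=0.75484 <1
  x=-3.231: |R|=0.55561 <1
  x=-6.279: |R|=1.03007 >1
  x=-6.101: |R|=1.01110 >1
Interval (-6.0000, 0).

z∈(-6.0000,0).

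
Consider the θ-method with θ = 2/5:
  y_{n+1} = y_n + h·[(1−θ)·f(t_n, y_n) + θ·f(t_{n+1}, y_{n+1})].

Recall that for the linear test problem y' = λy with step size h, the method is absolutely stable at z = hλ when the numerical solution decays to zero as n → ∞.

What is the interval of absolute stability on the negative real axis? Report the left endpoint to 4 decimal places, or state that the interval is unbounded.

With y'=λy (z=hλ):
  y_{n+1} = y_n + z·[3/5·y_n + 2/5·y_{n+1}] ⇒ (1 − 2/5z)y_{n+1} = (1 + 3/5z)y_n
  Hence R(z) = (1 + 3/5z)/(1 − 2/5z).

Boundary: |R(x)|=1, x<0.
x=-0.51: |R|=0.5764
R=−1: 1+3/5x = −1+2/5x ⇒ -1/5x=2 ⇒ x=2/(-1/5)=-10.0000
Confirm numerically:
  x=-8.026: |R|=0.90623 <1
  x=-5.215: |R|=0.68989 <1
  x=-4.902: |R|=0.65563 <1
  x=-4.848: |R|=0.64943 <1
  x=-10.443: |R|=1.01711 >1
  x=-10.110: |R|=1.00436 >1
Stable set (-10.0000, 0).

z∈(-10.0000,0).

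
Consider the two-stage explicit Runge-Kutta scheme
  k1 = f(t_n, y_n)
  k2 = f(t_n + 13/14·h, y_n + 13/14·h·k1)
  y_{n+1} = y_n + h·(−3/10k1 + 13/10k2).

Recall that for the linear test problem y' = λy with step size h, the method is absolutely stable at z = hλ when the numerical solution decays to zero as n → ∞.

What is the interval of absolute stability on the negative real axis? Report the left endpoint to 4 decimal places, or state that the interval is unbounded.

Test eqn y'=λy, z=hλ:
  k1=λy_n ⇒ h·k1=z·y_n;  k2=λ(1+13/14z)y_n ⇒ h·k2=z(1+13/14z)y_n
  y_{n+1}/y_n = 1 − 3/10z + 13/10z(1+13/14z) = 1 + z + 169/140z²
  R(z) = 1 + z + 169/140z².

Solve |R(x)|<1 on ℝ⁻.
x=-0.68: |R|=0.8782
R=1: x+169/140x²=0 ⇒ x=−140/169=-0.8284; min R=1−1/(4·169/140)=0.7929>−1
Confirm numerically:
  x=-0.777: |R|=0.95179 <1
  x=-0.562: |R|=0.81927 <1
  x=-0.504: |R|=0.80263 <1
  x=-0.420: |R|=0.79294 <1
  x=-1.203: |R|=1.54399 >1
  x=-1.141: |R|=1.43056 >1
  x=-0.922: |R|=1.10417 >1
Stable set (-0.8284, 0).

z∈(-0.8284,0).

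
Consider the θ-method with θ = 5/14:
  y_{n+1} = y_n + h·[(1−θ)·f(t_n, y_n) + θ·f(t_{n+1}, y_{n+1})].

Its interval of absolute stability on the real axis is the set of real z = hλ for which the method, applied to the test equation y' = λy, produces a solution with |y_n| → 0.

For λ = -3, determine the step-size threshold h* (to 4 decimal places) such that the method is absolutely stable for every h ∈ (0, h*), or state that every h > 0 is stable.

Test eqn y'=λy, z=hλ:
  y_{n+1} = y_n + z·[9/14·y_n + 5/14·y_{n+1}] ⇒ (1 − 5/14z)y_{n+1} = (1 + 9/14z)y_n
  R(z) = (1 + 9/14z)/(1 − 5/14z).

Find x<0 with |R(x)|<1.
x=-1.67: |R|=0.0461
R=−1: 1+9/14x = −1+5/14x ⇒ -2/7x=2 ⇒ x=2/(-2/7)=-7.0000
Confirm numerically:
  x=-6.185: |R|=0.92743 <1
  x=-6.050: |R|=0.91412 <1
  x=-4.760: |R|=0.76296 <1
  x=-3.826: |R|=0.61678 <1
  x=-7.347: |R|=1.02736 >1
  x=-7.153: |R|=1.01230 >1
  x=-7.117: |R|=1.00944 >1
Interval (-7.0000, 0).

(-7.0000,0); λ=-3 ⇒ h* = (7)/3 = 2.3333.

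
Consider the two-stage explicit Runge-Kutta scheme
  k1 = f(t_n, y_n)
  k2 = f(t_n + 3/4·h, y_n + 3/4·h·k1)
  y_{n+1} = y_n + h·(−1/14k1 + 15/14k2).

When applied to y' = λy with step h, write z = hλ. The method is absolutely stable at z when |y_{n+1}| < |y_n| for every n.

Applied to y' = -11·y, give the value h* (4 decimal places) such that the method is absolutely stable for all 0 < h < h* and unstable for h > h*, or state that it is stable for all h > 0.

(-1.2444,0); λ=-11 ⇒ h* = (56/45)/11 = 0.1131.

Test eqn y'=λy, z=hλ:
  k1=λy_n ⇒ h·k1=z·y_n;  k2=λ(1+3/4z)y_n ⇒ h·k2=z(1+3/4z)y_n
  y_{n+1}/y_n = 1 − 1/14z + 15/14z(1+3/4z) = 1 + z + 45/56z²
  so R(z) = 1 + z + 45/56z².

Need |R(x)|<1, x<0.
x=-1.65: |R|=1.5377
R=1: x+45/56x²=0 ⇒ x=−56/45=-1.2444; min R=1−1/(4·45/56)=0.6889>−1
Confirm numerically:
  x=-0.691: |R|=0.69269 <1
  x=-0.545: |R|=0.69368 <1
  x=-0.535: |R|=0.69500 <1
  x=-1.688: |R|=1.60165 >1
  x=-1.502: |R|=1.31086 >1
  x=-1.390: |R|=1.16258 >1
So |R|<1 on (-1.2444, 0).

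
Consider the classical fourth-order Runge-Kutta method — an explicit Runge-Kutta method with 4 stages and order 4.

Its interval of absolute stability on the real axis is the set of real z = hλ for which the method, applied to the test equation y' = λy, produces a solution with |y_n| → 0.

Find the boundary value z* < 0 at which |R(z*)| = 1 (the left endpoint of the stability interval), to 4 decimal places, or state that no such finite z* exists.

With y'=λy (z=hλ):
  order 4, 4-stage ⇒ R(z)=1+z+z^2/2+z^3/6+z^4/24
  (e.g. R(-0.89)=0.41470, |R|=0.41470)

Find x<0 with |R(x)|<1.
x=-0.89: |R|=0.4147
|R(-2.8)|=1.0224 |R(-2.67)|=0.8396 |R(-1.42)|=0.2804
Bisect:
  x_lo=-3.4379 |R|=2.5201  x_hi=-0.2139 |R|=0.8075
  mid=-1.82590 |R|=0.28961 →hi
  mid=-2.63192 |R|=0.79234 →hi
  mid=-3.03493 |R|=1.44640 →lo
  mid=-2.83342 |R|=1.07503 →lo
  mid=-2.73267 |R|=0.92352 →hi
  mid=-2.78305 |R|=0.99662 →hi
  mid=-2.80824 |R|=1.03515 →lo
  mid=-2.79564 |R|=1.01572 →lo
  ...
  [-2.78541,-2.78521] ⇒ x*=-2.7853
Stable set (-2.7853, 0).

left endpoint -2.7853.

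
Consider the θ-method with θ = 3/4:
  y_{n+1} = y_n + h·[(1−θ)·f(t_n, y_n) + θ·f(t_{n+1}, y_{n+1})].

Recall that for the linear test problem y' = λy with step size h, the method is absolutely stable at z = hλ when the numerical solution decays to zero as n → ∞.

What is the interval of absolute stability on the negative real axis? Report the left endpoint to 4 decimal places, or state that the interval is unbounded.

On y'=λy, z=hλ:
  y_{n+1} = y_n + z·[1/4·y_n + 3/4·y_{n+1}] ⇒ (1 − 3/4z)y_{n+1} = (1 + 1/4z)y_n
  so R(z) = (1 + 1/4z)/(1 − 3/4z).

Solve |R(x)|<1 on ℝ⁻.
x=-0.8: |R|=0.5000
x=-2: |R|=0.2000
x=-10: |R|=0.1765
x=-100: |R|=0.3158
θ=3/4≥1/2 ⇒ |1+1/4x|<|1−3/4x| ∀x<0 ⇒ stable on all of ℝ⁻.

(−∞, 0) — no finite endpoint.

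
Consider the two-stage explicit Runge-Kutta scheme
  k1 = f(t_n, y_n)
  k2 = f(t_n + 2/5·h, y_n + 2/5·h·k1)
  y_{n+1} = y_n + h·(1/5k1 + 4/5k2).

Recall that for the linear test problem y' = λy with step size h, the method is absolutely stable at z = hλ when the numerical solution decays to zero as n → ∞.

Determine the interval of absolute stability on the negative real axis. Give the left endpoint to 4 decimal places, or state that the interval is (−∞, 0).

z∈(-3.1250,0).

With y'=λy (z=hλ):
  k1=λy_n ⇒ h·k1=z·y_n;  k2=λ(1+2/5z)y_n ⇒ h·k2=z(1+2/5z)y_n
  y_{n+1}/y_n = 1 + 1/5z + 4/5z(1+2/5z) = 1 + z + 8/25z²
  so R(z) = 1 + z + 8/25z².

Find x<0 with |R(x)|<1.
x=-0.65: |R|=0.4852
R=1: x+8/25x²=0 ⇒ x=−25/8=-3.1250; min R=1−1/(4·8/25)=0.2188>−1
Confirm numerically:
  x=-3.031: |R|=0.90883 <1
  x=-2.856: |R|=0.75416 <1
  x=-1.879: |R|=0.25081 <1
  x=-3.563: |R|=1.49939 >1
  x=-3.293: |R|=1.17703 >1
Interval (-3.1250, 0).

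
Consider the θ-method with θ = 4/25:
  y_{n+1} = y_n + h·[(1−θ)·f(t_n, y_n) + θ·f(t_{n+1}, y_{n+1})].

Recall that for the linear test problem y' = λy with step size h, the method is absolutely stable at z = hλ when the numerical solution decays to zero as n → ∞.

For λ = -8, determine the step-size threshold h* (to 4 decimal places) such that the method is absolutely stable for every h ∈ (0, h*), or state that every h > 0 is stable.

Set f=λy, z=hλ:
  y_{n+1} = y_n + z·[21/25·y_n + 4/25·y_{n+1}] ⇒ (1 − 4/25z)y_{n+1} = (1 + 21/25z)y_n
  so R(z) = (1 + 21/25z)/(1 − 4/25z).

Find x<0 with |R(x)|<1.
x=-1.37: |R|=0.1237
R=−1: 1+21/25x = −1+4/25x ⇒ -17/25x=2 ⇒ x=2/(-17/25)=-2.9412
Confirm numerically:
  x=-1.823: |R|=0.41134 <1
  x=-1.799: |R|=0.39691 <1
  x=-1.415: |R|=0.15378 <1
  x=-3.426: |R|=1.21295 >1
  x=-3.374: |R|=1.19114 >1
  x=-3.274: |R|=1.14852 >1
Interval (-2.9412, 0).

(-2.9412,0); λ=-8 ⇒ h* = (50/17)/8 = 0.3676.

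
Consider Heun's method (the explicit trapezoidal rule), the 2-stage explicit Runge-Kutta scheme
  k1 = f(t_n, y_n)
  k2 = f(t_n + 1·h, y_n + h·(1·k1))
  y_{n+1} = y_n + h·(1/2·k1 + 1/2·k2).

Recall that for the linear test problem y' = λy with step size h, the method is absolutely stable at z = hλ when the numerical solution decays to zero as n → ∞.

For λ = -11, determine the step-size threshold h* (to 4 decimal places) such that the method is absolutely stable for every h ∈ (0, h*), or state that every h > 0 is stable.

Set f=λy, z=hλ:
  order 2, 2-stage ⇒ R(z)=1+z+z^2/2
  (e.g. R(-0.77)=0.52645, |R|=0.52645)

Find x<0 with |R(x)|<1.
x=-0.77: |R|=0.5264
|R(-1.99)|=0.9900 |R(-1.79)|=0.8121 |R(-1.75)|=0.7812
Bisect:
  x_lo=-2.7736 |R|=2.0729  x_hi=-0.0748 |R|=0.9280
  mid=-1.42419 |R|=0.58997 →hi
  mid=-2.09891 |R|=1.10380 →lo
  mid=-1.76155 |R|=0.78998 →hi
  mid=-1.93023 |R|=0.93266 →hi
  mid=-2.01457 |R|=1.01467 →lo
  mid=-1.97240 |R|=0.97278 →hi
  mid=-1.99348 |R|=0.99350 →hi
  mid=-2.00403 |R|=1.00403 →lo
  mid=-1.99875 |R|=0.99876 →hi
  ...
  [-2.00007,-1.99991] ⇒ x*=-2.0000
Stable set (-2.0000, 0).

(-2.0000,0); λ=-11 ⇒ h* = 0.1818.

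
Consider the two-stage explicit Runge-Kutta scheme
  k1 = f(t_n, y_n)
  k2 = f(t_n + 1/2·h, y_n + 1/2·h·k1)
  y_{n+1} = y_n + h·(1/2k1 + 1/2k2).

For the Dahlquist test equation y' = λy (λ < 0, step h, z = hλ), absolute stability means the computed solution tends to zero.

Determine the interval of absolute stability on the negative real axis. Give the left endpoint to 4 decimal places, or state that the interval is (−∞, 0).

z∈(-4.0000,0).

With y'=λy (z=hλ):
  k1=λy_n ⇒ h·k1=z·y_n;  k2=λ(1+1/2z)y_n ⇒ h·k2=z(1+1/2z)y_n
  y_{n+1}/y_n = 1 + 1/2z + 1/2z(1+1/2z) = 1 + z + 1/4z²
  R(z) = 1 + z + 1/4z².

Find x<0 with |R(x)|<1.
x=-1.15: |R|=0.1806
R=1: x+1/4x²=0 ⇒ x=−4=-4.0000; min R=1−1/(4·1/4)=0.0000>−1
Confirm numerically:
  x=-3.887: |R|=0.89019 <1
  x=-3.824: |R|=0.83174 <1
  x=-2.179: |R|=0.00801 <1
  x=-4.522: |R|=1.59012 >1
  x=-4.217: |R|=1.22877 >1
  x=-4.216: |R|=1.22766 >1
Interval (-4.0000, 0).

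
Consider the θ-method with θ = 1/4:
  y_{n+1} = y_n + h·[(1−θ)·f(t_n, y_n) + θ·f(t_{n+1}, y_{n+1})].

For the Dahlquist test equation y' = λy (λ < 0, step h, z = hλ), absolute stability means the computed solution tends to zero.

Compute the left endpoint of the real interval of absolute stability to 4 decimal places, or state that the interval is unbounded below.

z* = -4.0000.

Set f=λy, z=hλ:
  y_{n+1} = y_n + z·[3/4·y_n + 1/4·y_{n+1}] ⇒ (1 − 1/4z)y_{n+1} = (1 + 3/4z)y_n
  R(z) = (1 + 3/4z)/(1 − 1/4z).

Boundary: |R(x)|=1, x<0.
x=-1.61: |R|=0.1480
R=−1: 1+3/4x = −1+1/4x ⇒ -1/2x=2 ⇒ x=2/(-1/2)=-4.0000
Confirm numerically:
  x=-3.587: |R|=0.89113 <1
  x=-3.079: |R|=0.73979 <1
  x=-1.906: |R|=0.29089 <1
  x=-1.810: |R|=0.24613 <1
  x=-4.234: |R|=1.05684 >1
  x=-4.040: |R|=1.00995 >1
Interval (-4.0000, 0).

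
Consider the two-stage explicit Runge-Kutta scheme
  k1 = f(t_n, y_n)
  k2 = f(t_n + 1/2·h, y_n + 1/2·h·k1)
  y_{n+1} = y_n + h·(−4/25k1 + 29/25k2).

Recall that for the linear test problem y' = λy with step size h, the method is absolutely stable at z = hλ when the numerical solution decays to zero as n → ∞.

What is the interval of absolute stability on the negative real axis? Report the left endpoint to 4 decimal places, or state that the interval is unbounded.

z∈(-1.7241,0).

Test eqn y'=λy, z=hλ:
  k1=λy_n ⇒ h·k1=z·y_n;  k2=λ(1+1/2z)y_n ⇒ h·k2=z(1+1/2z)y_n
  y_{n+1}/y_n = 1 − 4/25z + 29/25z(1+1/2z) = 1 + z + 29/50z²
  Hence R(z) = 1 + z + 29/50z².

Solve |R(x)|<1 on ℝ⁻.
x=-1.46: |R|=0.7763
R=1: x+29/50x²=0 ⇒ x=−50/29=-1.7241; min R=1−1/(4·29/50)=0.5690>−1
Confirm numerically:
  x=-1.086: |R|=0.59805 <1
  x=-1.024: |R|=0.58417 <1
  x=-0.840: |R|=0.56925 <1
  x=-2.135: |R|=1.50877 >1
  x=-2.082: |R|=1.43214 >1
  x=-1.965: |R|=1.27451 >1
So |R|<1 on (-1.7241, 0).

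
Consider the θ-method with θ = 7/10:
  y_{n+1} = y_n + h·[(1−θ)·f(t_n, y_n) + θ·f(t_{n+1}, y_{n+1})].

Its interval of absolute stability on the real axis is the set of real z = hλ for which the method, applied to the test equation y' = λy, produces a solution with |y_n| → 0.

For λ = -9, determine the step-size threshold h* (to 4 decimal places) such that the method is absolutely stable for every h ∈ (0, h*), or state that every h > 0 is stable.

(−∞, 0) — no finite endpoint. Any h>0 works for λ=-9.

On y'=λy, z=hλ:
  y_{n+1} = y_n + z·[3/10·y_n + 7/10·y_{n+1}] ⇒ (1 − 7/10z)y_{n+1} = (1 + 3/10z)y_n
  R(z) = (1 + 3/10z)/(1 − 7/10z).

Find x<0 with |R(x)|<1.
x=-1.78: |R|=0.2075
x=-2: |R|=0.1667
x=-10: |R|=0.2500
x=-100: |R|=0.4085
θ=7/10≥1/2 ⇒ |1+3/10x|<|1−7/10x| ∀x<0 ⇒ interval (−∞,0).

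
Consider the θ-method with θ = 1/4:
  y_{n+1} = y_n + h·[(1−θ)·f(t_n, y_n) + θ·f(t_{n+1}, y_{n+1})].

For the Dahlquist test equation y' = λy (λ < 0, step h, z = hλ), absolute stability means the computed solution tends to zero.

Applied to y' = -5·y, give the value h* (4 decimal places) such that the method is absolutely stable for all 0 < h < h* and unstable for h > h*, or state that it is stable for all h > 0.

(-4.0000,0); λ=-5 ⇒ h* = (4)/5 = 0.8000.

Set f=λy, z=hλ:
  y_{n+1} = y_n + z·[3/4·y_n + 1/4·y_{n+1}] ⇒ (1 − 1/4z)y_{n+1} = (1 + 3/4z)y_n
  so R(z) = (1 + 3/4z)/(1 − 1/4z).

Find x<0 with |R(x)|<1.
x=-1.19: |R|=0.0829
R=−1: 1+3/4x = −1+1/4x ⇒ -1/2x=2 ⇒ x=2/(-1/2)=-4.0000
Confirm numerically:
  x=-3.320: |R|=0.81421 <1
  x=-3.045: |R|=0.72889 <1
  x=-2.338: |R|=0.47554 <1
  x=-2.040: |R|=0.35099 <1
  x=-4.599: |R|=1.13932 >1
  x=-4.490: |R|=1.11543 >1
  x=-4.477: |R|=1.11254 >1
Interval (-4.0000, 0).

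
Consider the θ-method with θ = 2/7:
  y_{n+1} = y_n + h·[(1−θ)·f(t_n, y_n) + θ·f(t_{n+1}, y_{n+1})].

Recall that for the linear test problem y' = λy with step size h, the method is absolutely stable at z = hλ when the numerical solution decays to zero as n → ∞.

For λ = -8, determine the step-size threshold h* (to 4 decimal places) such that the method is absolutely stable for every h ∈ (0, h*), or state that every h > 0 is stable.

(-4.6667,0); λ=-8 ⇒ h* = (14/3)/8 = 0.5833.

With y'=λy (z=hλ):
  y_{n+1} = y_n + z·[5/7·y_n + 2/7·y_{n+1}] ⇒ (1 − 2/7z)y_{n+1} = (1 + 5/7z)y_n
  Hence R(z) = (1 + 5/7z)/(1 − 2/7z).

Find x<0 with |R(x)|<1.
x=-1.46: |R|=0.0302
R=−1: 1+5/7x = −1+2/7x ⇒ -3/7x=2 ⇒ x=2/(-3/7)=-4.6667
Confirm numerically:
  x=-4.090: |R|=0.88603 <1
  x=-3.649: |R|=0.78647 <1
  x=-2.544: |R|=0.47320 <1
  x=-5.183: |R|=1.08920 >1
  x=-5.025: |R|=1.06305 >1
Interval (-4.6667, 0).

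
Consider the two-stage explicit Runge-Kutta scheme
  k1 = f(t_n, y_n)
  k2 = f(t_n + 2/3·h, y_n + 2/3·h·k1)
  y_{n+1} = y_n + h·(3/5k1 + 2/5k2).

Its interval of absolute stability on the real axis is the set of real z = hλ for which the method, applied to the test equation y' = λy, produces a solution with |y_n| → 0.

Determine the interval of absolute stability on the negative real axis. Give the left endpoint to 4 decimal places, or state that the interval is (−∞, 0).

Test eqn y'=λy, z=hλ:
  k1=λy_n ⇒ h·k1=z·y_n;  k2=λ(1+2/3z)y_n ⇒ h·k2=z(1+2/3z)y_n
  y_{n+1}/y_n = 1 + 3/5z + 2/5z(1+2/3z) = 1 + z + 4/15z²
  Hence R(z) = 1 + z + 4/15z².

Need |R(x)|<1, x<0.
x=-0.54: |R|=0.5378
R=1: x+4/15x²=0 ⇒ x=−15/4=-3.7500; min R=1−1/(4·4/15)=0.0625>−1
Confirm numerically:
  x=-3.709: |R|=0.95945 <1
  x=-2.655: |R|=0.22474 <1
  x=-1.536: |R|=0.09315 <1
  x=-4.132: |R|=1.42091 >1
  x=-3.900: |R|=1.15600 >1
Interval (-3.7500, 0).

(-3.7500, 0).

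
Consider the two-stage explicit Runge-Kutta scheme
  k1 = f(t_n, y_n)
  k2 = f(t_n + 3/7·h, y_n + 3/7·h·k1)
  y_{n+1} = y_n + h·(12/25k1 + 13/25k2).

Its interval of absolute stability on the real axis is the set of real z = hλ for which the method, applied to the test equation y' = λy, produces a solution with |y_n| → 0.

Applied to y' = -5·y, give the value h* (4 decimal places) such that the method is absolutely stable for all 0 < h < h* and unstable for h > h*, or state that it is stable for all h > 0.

(-4.4872,0); λ=-5 ⇒ h* = (175/39)/5 = 0.8974.

Test eqn y'=λy, z=hλ:
  k1=λy_n ⇒ h·k1=z·y_n;  k2=λ(1+3/7z)y_n ⇒ h·k2=z(1+3/7z)y_n
  y_{n+1}/y_n = 1 + 12/25z + 13/25z(1+3/7z) = 1 + z + 39/175z²
  R(z) = 1 + z + 39/175z².

Solve |R(x)|<1 on ℝ⁻.
x=-1.58: |R|=0.0237
R=1: x+39/175x²=0 ⇒ x=−175/39=-4.4872; min R=1−1/(4·39/175)=-0.1218>−1
Confirm numerically:
  x=-2.829: |R|=0.04542 <1
  x=-2.144: |R|=0.11958 <1
  x=-2.084: |R|=0.11612 <1
  x=-5.062: |R|=1.64846 >1
  x=-4.960: |R|=1.52264 >1
  x=-4.694: |R|=1.21635 >1
Interval (-4.4872, 0).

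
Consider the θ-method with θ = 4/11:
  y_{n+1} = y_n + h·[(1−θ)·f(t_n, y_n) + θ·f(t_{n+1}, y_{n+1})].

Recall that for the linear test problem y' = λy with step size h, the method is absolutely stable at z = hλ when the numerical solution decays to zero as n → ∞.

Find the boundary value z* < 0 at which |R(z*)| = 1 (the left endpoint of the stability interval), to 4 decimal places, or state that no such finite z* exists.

left endpoint -7.3333.

Test eqn y'=λy, z=hλ:
  y_{n+1} = y_n + z·[7/11·y_n + 4/11·y_{n+1}] ⇒ (1 − 4/11z)y_{n+1} = (1 + 7/11z)y_n
  R(z) = (1 + 7/11z)/(1 − 4/11z).

Need |R(x)|<1, x<0.
x=-0.85: |R|=0.3507
R=−1: 1+7/11x = −1+4/11x ⇒ -3/11x=2 ⇒ x=2/(-3/11)=-7.3333
Confirm numerically:
  x=-6.102: |R|=0.89567 <1
  x=-5.461: |R|=0.82898 <1
  x=-4.195: |R|=0.66109 <1
  x=-7.918: |R|=1.04110 >1
  x=-7.746: |R|=1.02949 >1
  x=-7.625: |R|=1.02108 >1
Stable set (-7.3333, 0).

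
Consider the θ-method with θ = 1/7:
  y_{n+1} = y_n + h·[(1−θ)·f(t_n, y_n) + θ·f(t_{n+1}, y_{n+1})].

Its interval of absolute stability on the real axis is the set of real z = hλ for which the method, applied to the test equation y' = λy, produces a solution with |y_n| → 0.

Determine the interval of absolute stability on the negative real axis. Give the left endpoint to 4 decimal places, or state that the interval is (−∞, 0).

With y'=λy (z=hλ):
  y_{n+1} = y_n + z·[6/7·y_n + 1/7·y_{n+1}] ⇒ (1 − 1/7z)y_{n+1} = (1 + 6/7z)y_n
  ⇒ R(z) = (1 + 6/7z)/(1 − 1/7z).

Solve |R(x)|<1 on ℝ⁻.
x=-1.57: |R|=0.2824
R=−1: 1+6/7x = −1+1/7x ⇒ -5/7x=2 ⇒ x=2/(-5/7)=-2.8000
Confirm numerically:
  x=-2.206: |R|=0.67738 <1
  x=-1.591: |R|=0.29636 <1
  x=-1.243: |R|=0.05556 <1
  x=-3.333: |R|=1.25791 >1
  x=-2.990: |R|=1.09510 >1
Interval (-2.8000, 0).

z∈(-2.8000,0).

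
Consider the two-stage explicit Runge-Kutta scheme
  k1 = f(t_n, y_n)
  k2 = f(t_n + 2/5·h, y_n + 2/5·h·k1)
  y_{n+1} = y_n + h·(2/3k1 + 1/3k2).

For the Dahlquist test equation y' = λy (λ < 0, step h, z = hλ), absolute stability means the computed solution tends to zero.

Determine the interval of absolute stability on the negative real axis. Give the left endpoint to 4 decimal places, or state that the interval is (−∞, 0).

(-7.5000, 0).

Test eqn y'=λy, z=hλ:
  k1=λy_n ⇒ h·k1=z·y_n;  k2=λ(1+2/5z)y_n ⇒ h·k2=z(1+2/5z)y_n
  y_{n+1}/y_n = 1 + 2/3z + 1/3z(1+2/5z) = 1 + z + 2/15z²
  so R(z) = 1 + z + 2/15z².

Solve |R(x)|<1 on ℝ⁻.
x=-0.73: |R|=0.3411
R=1: x+2/15x²=0 ⇒ x=−15/2=-7.5000; min R=1−1/(4·2/15)=-0.8750>−1
Confirm numerically:
  x=-6.758: |R|=0.33141 <1
  x=-6.539: |R|=0.16214 <1
  x=-6.500: |R|=0.13333 <1
  x=-5.963: |R|=0.22202 <1
  x=-7.831: |R|=1.34561 >1
  x=-7.696: |R|=1.20112 >1
  x=-7.585: |R|=1.08596 >1
Interval (-7.5000, 0).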